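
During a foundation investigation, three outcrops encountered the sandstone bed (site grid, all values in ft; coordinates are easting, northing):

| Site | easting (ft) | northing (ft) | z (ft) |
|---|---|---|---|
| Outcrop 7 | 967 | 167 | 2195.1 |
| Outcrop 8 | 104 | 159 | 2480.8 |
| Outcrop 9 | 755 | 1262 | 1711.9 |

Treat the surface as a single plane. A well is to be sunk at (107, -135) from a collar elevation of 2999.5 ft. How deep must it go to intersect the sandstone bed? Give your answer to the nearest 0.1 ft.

Let the plane be z = a·easting + b·northing + c.
Outcrop 8−Outcrop 7: −863a − 8b = 285.7;  Outcrop 9−Outcrop 7: −212a + 1095b = −483.2.
Solving gives a = −0.326378, b = −0.504468.
Then c = 2195.1 − a·967 − b·167 = 2594.95.
At (107, -135): z_contact = −34.92 + 68.10 + 2594.95 = 2628.13 ft.
Depth below ground = 2999.5 − 2628.13 = 371.4 ft.

371.4 ft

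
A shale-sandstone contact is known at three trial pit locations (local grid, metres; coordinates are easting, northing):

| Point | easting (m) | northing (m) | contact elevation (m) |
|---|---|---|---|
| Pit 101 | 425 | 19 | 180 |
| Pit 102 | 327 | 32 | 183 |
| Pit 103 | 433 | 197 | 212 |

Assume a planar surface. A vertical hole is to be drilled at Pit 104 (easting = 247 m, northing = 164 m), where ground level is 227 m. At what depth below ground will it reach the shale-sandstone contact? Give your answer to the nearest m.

Two edge vectors: Pit 101→Pit 102 = (-98, 13, 3), Pit 101→Pit 103 = (8, 178, 32).
Normal n = (Pit 101→Pit 102) × (Pit 101→Pit 103) = (-118, 3160, -17548).
So ∂z/∂easting = −n_x/n_z = −0.00672 and ∂z/∂northing = −n_y/n_z = 0.18008.
Intercept c from Pit 101: 180 + 2.86 − 3.42 = 179.44.
At (247, 164): z_contact = −1.7 + 29.5 + 179.44 = 207.3 m.
Depth below ground = 227 − 207.3 = 20 m.

20 m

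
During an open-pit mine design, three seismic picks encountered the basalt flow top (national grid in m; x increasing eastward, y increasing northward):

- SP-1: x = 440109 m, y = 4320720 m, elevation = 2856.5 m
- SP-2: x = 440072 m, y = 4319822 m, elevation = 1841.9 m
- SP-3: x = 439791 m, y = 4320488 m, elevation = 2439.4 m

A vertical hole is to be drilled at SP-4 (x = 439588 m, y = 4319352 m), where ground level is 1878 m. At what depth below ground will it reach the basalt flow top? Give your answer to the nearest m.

801 m

Two edge vectors: SP-1→SP-2 = (-37, -898, -1014.6), SP-1→SP-3 = (-318, -232, -417.1).
Normal n = (SP-1→SP-2) × (SP-1→SP-3) = (139168.6, 307210.1, -276980).
So ∂z/∂x = −n_x/n_z = 0.50245000 and ∂z/∂y = −n_y/n_z = 1.10914182.
Intercept c from SP-1: 2856.5 − 221132.77 − 4792291.22 = −5010567.49.
At (439588, 4319352): z_contact = 220871.0 + 4790773.9 − 5010567.49 = 1077.4 m.
Depth below ground = 1878 − 1077.4 = 801 m.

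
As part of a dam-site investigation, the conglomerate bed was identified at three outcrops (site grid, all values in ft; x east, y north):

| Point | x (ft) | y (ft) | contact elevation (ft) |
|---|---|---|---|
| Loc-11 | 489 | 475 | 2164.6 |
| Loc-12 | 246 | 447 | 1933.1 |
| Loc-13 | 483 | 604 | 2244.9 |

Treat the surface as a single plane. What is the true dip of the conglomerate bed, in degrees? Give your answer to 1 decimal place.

47.7°

Let the plane be z = a·x + b·y + c.
Loc-12−Loc-11: −243a − 28b = −231.5;  Loc-13−Loc-11: −6a + 129b = 80.3.
Solving gives a = 0.87625, b = 0.66324.
Gradient magnitude |∇z| = √(a² + b²) = √(0.76782 + 0.43988) = 1.09895.
True dip = arctan(1.09895) = 47.7°, dipping toward SW (azimuth ≈ 233°).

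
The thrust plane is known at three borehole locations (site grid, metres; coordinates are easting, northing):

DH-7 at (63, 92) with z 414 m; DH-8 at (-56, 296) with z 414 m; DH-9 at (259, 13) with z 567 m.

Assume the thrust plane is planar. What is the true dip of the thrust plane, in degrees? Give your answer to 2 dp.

Let the plane be z = a·easting + b·northing + c.
DH-8−DH-7: −119a + 204b = 0;  DH-9−DH-7: 196a − 79b = 153.
Solving gives a = 1.02057, b = 0.59533.
Gradient magnitude |∇z| = √(a² + b²) = √(1.04156 + 0.35442) = 1.18151.
True dip = arctan(1.18151) = 49.76°, dipping toward WSW (azimuth ≈ 240°).

49.76°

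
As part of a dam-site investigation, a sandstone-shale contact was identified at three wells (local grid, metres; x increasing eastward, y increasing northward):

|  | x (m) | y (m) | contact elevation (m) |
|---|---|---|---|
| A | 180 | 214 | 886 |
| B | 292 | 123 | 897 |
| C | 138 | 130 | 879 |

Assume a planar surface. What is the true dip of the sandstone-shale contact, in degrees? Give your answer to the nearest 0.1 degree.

6.9°

Let the plane be z = a·x + b·y + c.
B−A: 112a − 91b = 11;  C−A: −42a − 84b = −7.
Solving gives a = 0.11799, b = 0.02434.
Gradient magnitude |∇z| = √(a² + b²) = √(0.01392 + 0.00059) = 0.12047.
True dip = arctan(0.12047) = 6.9°, dipping toward WSW (azimuth ≈ 258°).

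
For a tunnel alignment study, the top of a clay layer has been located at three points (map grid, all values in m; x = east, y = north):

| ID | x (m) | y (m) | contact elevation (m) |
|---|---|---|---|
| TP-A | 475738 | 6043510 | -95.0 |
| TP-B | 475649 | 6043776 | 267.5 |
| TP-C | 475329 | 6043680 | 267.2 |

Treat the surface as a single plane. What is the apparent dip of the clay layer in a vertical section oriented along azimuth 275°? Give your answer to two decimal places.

25.51°

Let the plane be z = a·x + b·y + c.
TP-B−TP-A: −89a + 266b = 362.5;  TP-C−TP-A: −409a + 170b = 362.2.
Solving gives a = −0.37069, b = 1.23875.
Unit vector along 275° is (sin 275°, cos 275°) = (-0.9962, 0.0872).
Slope in that direction = a·(-0.9962) + b·(0.0872) = 0.47724.
Apparent dip = arctan|0.47724| = 25.51° (true dip is 52.3°, so apparent ≤ true as expected).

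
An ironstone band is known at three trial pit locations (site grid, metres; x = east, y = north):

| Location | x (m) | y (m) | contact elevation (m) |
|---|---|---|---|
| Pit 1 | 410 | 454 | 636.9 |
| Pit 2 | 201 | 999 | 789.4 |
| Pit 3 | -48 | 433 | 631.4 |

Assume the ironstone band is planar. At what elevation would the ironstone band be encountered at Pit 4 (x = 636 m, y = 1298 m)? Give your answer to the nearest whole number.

Let the plane be z = a·x + b·y + c.
Pit 2−Pit 1: −209a + 545b = 152.5;  Pit 3−Pit 1: −458a − 21b = −5.5.
Solving gives a = −0.00081, b = 0.27951.
Then c = 636.9 − a·410 − b·454 = 510.33.
At (636, 1298): z = −0.5 + 362.8 + 510.33 = 872.6 m.

873 m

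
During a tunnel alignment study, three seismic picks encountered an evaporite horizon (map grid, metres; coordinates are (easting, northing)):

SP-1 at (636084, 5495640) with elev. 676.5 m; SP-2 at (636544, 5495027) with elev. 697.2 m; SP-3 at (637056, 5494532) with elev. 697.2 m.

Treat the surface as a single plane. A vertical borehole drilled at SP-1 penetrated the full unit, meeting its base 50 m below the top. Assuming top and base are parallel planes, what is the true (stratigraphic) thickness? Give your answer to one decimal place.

49.3 m

Two edge vectors: SP-1→SP-2 = (460, -613, 20.7), SP-1→SP-3 = (972, -1108, 20.7).
Normal n = (SP-1→SP-2) × (SP-1→SP-3) = (10246.5, 10598.4, 86156).
So ∂z/∂E = −n_x/n_z = −0.11893 and ∂z/∂N = −n_y/n_z = −0.12301.
|∇z| = √(a²+b²) = 0.17110, so dip δ = arctan(0.17110) = 9.71°.
True thickness = vertical thickness × cos δ = 50 × cos 9.71° = 49.3 m.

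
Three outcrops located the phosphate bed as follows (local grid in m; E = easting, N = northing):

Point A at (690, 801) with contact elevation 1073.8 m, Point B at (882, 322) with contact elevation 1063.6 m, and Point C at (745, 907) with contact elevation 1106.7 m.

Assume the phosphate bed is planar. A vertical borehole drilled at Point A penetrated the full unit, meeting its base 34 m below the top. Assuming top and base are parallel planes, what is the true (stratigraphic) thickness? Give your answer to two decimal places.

Let the plane be z = a·E + b·N + c.
Point B−Point A: 192a − 479b = −10.2;  Point C−Point A: 55a + 106b = 32.9.
Solving gives a = 0.31432, b = 0.14729.
|∇z| = √(a²+b²) = 0.34712, so dip δ = arctan(0.34712) = 19.14°.
True thickness = vertical thickness × cos δ = 34 × cos 19.14° = 32.12 m.

32.12 m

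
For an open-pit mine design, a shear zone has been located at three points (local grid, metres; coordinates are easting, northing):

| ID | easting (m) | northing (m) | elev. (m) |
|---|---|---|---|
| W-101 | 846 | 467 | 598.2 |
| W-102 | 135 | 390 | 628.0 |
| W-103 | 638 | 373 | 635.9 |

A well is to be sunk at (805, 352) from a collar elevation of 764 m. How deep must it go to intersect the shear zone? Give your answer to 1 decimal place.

119.3 m

Two edge vectors: W-101→W-102 = (-711, -77, 29.8), W-101→W-103 = (-208, -94, 37.7).
Normal n = (W-101→W-102) × (W-101→W-103) = (-101.7, 20606.3, 50818).
So ∂z/∂easting = −n_x/n_z = 0.00200 and ∂z/∂northing = −n_y/n_z = −0.40549.
Intercept c from W-101: 598.2 − 1.69 + 189.36 = 785.87.
At (805, 352): z_contact = 1.61 − 142.73 + 785.87 = 644.75 m.
Depth below ground = 764 − 644.75 = 119.3 m.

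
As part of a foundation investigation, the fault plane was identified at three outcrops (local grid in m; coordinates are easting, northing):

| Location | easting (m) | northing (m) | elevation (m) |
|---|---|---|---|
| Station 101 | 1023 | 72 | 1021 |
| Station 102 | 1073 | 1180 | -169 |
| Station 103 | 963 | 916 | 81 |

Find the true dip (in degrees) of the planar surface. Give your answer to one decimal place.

48.8°

Let the plane be z = a·easting + b·northing + c.
Station 102−Station 101: 50a + 1108b = −1190;  Station 103−Station 101: −60a + 844b = −940.
Solving gives a = 0.34192, b = −1.08944.
Gradient magnitude |∇z| = √(a² + b²) = √(0.11691 + 1.18687) = 1.14183.
True dip = arctan(1.14183) = 48.8°, dipping toward NNW (azimuth ≈ 343°).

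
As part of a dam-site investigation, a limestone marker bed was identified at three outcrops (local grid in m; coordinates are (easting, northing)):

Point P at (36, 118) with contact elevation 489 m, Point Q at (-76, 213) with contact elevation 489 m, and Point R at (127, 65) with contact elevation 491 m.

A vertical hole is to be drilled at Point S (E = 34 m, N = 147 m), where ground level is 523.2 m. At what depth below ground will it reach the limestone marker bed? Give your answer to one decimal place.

Let the plane be z = a·E + b·N + c.
Point Q−Point P: −112a + 95b = 0;  Point R−Point P: 91a − 53b = 2.
Solving gives a = 0.07014, b = 0.08269.
Then c = 489 − a·36 − b·118 = 476.72.
At (34, 147): z_contact = 2.38 + 12.16 + 476.72 = 491.26 m.
Depth below ground = 523.2 − 491.26 = 31.9 m.

31.9 m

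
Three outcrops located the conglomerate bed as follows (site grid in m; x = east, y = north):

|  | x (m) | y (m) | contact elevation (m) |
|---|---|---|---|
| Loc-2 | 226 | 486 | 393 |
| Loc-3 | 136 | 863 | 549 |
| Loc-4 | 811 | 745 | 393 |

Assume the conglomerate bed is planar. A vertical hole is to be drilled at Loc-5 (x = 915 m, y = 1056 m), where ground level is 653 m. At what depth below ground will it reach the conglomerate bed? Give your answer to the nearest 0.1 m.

160.8 m

Let the plane be z = a·x + b·y + c.
Loc-3−Loc-2: −90a + 377b = 156;  Loc-4−Loc-2: 585a + 259b = 0.
Solving gives a = −0.165689, b = 0.374239.
Then c = 393 − a·226 − b·486 = 248.57.
At (915, 1056): z_contact = −151.61 + 395.20 + 248.57 = 492.16 m.
Depth below ground = 653 − 492.16 = 160.8 m.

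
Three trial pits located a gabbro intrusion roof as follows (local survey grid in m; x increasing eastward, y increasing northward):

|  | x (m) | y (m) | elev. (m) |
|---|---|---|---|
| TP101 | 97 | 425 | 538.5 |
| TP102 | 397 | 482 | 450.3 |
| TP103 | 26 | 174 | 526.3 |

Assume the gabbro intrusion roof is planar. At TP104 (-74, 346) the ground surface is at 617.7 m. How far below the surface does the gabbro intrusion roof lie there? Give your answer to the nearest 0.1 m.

35.4 m

Let the plane be z = a·x + b·y + c.
TP102−TP101: 300a + 57b = −88.2;  TP103−TP101: −71a − 251b = −12.2.
Solving gives a = −0.32046, b = 0.13925.
Then c = 538.5 − a·97 − b·425 = 510.40.
At (-74, 346): z_contact = 23.71 + 48.18 + 510.40 = 582.30 m.
Depth below ground = 617.7 − 582.30 = 35.4 m.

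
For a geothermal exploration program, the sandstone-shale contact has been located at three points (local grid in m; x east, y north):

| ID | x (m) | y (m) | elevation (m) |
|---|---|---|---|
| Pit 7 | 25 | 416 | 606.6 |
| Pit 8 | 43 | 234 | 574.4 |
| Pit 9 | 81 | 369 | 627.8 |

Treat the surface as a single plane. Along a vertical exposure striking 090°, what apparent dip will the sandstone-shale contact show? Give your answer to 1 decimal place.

Let the plane be z = a·x + b·y + c.
Pit 8−Pit 7: 18a − 182b = −32.2;  Pit 9−Pit 7: 56a − 47b = 21.2.
Solving gives a = 0.57477, b = 0.23377.
Unit vector along 090° is (sin 90°, cos 90°) = (1.0000, 0.0000).
Slope in that direction = a·(1.0000) + b·(0.0000) = 0.57477.
Apparent dip = arctan|0.57477| = 29.9° (true dip is 31.8°, so apparent ≤ true as expected).

29.9°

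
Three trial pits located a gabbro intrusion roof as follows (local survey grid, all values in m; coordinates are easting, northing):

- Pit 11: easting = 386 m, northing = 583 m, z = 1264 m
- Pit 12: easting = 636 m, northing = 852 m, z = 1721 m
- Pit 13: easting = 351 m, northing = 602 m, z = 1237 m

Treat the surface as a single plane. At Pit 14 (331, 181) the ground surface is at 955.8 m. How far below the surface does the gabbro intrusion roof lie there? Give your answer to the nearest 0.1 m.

Two edge vectors: Pit 11→Pit 12 = (250, 269, 457), Pit 11→Pit 13 = (-35, 19, -27).
Normal n = (Pit 11→Pit 12) × (Pit 11→Pit 13) = (-15946, -9245, 14165).
So ∂z/∂easting = −n_x/n_z = 1.12573 and ∂z/∂northing = −n_y/n_z = 0.65267.
Intercept c from Pit 11: 1264 − 434.53 − 380.50 = 448.96.
At (331, 181): z_contact = 372.62 + 118.13 + 448.96 = 939.71 m.
Depth below ground = 955.8 − 939.71 = 16.1 m.

16.1 m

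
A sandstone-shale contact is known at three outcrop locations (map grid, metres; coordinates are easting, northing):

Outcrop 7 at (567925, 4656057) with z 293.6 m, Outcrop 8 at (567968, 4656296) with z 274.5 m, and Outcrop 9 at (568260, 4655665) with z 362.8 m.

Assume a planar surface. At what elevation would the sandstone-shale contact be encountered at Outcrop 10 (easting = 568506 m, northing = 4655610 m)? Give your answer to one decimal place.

391.1 m

Let the plane be z = a·easting + b·northing + c.
Outcrop 8−Outcrop 7: 43a + 239b = −19.1;  Outcrop 9−Outcrop 7: 335a − 392b = 69.2.
Solving gives a = 0.093391525, b = −0.096718977.
Then c = 293.6 − a·567925 − b·4656057 = 397583.29.
At (568506, 4655610): z = 53093.6 − 450285.8 + 397583.29 = 391.1 m.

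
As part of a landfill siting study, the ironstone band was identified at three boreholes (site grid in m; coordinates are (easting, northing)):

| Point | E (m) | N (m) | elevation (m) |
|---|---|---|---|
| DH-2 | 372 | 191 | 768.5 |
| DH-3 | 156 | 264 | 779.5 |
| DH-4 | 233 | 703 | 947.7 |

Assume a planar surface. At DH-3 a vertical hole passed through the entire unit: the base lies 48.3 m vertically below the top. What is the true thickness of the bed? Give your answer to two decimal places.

Let the plane be z = a·E + b·N + c.
DH-3−DH-2: −216a + 73b = 11;  DH-4−DH-2: −139a + 512b = 179.2.
Solving gives a = 0.07417, b = 0.37013.
|∇z| = √(a²+b²) = 0.37749, so dip δ = arctan(0.37749) = 20.68°.
True thickness = vertical thickness × cos δ = 48.3 × cos 20.68° = 45.19 m.

45.19 m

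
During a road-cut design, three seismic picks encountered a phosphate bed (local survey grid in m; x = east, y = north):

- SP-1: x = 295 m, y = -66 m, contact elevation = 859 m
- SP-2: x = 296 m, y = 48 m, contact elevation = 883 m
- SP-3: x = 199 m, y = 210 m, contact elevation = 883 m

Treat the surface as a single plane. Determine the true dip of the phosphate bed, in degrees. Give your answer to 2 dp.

Let the plane be z = a·x + b·y + c.
SP-2−SP-1: 1a + 114b = 24;  SP-3−SP-1: −96a + 276b = 24.
Solving gives a = 0.34652, b = 0.20749.
Gradient magnitude |∇z| = √(a² + b²) = √(0.12008 + 0.04305) = 0.40389.
True dip = arctan(0.40389) = 21.99°, dipping toward WSW (azimuth ≈ 239°).

21.99°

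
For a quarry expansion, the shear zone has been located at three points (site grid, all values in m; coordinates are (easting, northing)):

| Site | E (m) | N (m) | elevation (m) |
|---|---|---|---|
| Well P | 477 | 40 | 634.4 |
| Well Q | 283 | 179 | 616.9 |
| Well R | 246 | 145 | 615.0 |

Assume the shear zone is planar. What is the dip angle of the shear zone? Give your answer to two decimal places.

4.40°

Two edge vectors: Well P→Well Q = (-194, 139, -17.5), Well P→Well R = (-231, 105, -19.4).
Normal n = (Well P→Well Q) × (Well P→Well R) = (-859.1, 278.9, 11739).
So ∂z/∂E = −n_x/n_z = 0.07318 and ∂z/∂N = −n_y/n_z = −0.02376.
Gradient magnitude |∇z| = √(a² + b²) = √(0.00536 + 0.00056) = 0.07694.
True dip = arctan(0.07694) = 4.40°, dipping toward WNW (azimuth ≈ 288°).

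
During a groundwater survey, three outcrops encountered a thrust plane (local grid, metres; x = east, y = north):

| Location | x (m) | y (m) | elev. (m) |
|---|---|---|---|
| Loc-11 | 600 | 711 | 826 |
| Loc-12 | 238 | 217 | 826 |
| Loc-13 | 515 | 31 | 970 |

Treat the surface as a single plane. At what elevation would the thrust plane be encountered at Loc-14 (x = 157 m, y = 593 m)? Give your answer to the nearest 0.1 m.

701.8 m

Two edge vectors: Loc-11→Loc-12 = (-362, -494, 0), Loc-11→Loc-13 = (-85, -680, 144).
Normal n = (Loc-11→Loc-12) × (Loc-11→Loc-13) = (-71136, 52128, 204170).
So ∂z/∂x = −n_x/n_z = 0.34842 and ∂z/∂y = −n_y/n_z = −0.25532.
Intercept c from Loc-11: 826 − 209.05 + 181.53 = 798.48.
At (157, 593): z = 54.7 − 151.4 + 798.48 = 701.8 m.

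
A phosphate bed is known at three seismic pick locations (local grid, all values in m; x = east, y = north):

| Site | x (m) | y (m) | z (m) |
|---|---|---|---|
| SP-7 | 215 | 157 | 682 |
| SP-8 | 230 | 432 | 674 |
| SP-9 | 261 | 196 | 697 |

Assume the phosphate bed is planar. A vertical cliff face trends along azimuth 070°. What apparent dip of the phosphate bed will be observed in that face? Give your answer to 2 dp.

Let the plane be z = a·x + b·y + c.
SP-8−SP-7: 15a + 275b = −8;  SP-9−SP-7: 46a + 39b = 15.
Solving gives a = 0.36776, b = −0.04915.
Unit vector along 070° is (sin 70°, cos 70°) = (0.9397, 0.3420).
Slope in that direction = a·(0.9397) + b·(0.3420) = 0.32877.
Apparent dip = arctan|0.32877| = 18.20° (true dip is 20.4°, so apparent ≤ true as expected).

18.20°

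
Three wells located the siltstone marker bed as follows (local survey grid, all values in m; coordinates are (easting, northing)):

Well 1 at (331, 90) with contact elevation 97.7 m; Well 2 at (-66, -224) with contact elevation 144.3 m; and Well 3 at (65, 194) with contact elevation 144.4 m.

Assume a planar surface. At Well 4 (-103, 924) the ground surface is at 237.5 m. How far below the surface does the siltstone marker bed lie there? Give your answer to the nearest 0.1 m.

30.9 m

Two edge vectors: Well 1→Well 2 = (-397, -314, 46.6), Well 1→Well 3 = (-266, 104, 46.7).
Normal n = (Well 1→Well 2) × (Well 1→Well 3) = (-19510.2, 6144.3, -124812).
So ∂z/∂E = −n_x/n_z = −0.15632 and ∂z/∂N = −n_y/n_z = 0.04923.
Intercept c from Well 1: 97.7 + 51.74 − 4.43 = 145.01.
At (-103, 924): z_contact = 16.10 + 45.49 + 145.01 = 206.60 m.
Depth below ground = 237.5 − 206.60 = 30.9 m.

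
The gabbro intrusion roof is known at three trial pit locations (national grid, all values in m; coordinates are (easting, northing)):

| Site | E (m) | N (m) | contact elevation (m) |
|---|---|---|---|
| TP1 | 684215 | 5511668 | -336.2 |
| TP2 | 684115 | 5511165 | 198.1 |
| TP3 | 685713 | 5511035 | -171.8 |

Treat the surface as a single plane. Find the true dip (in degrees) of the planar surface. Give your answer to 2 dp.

Two edge vectors: TP1→TP2 = (-100, -503, 534.3), TP1→TP3 = (1498, -633, 164.4).
Normal n = (TP1→TP2) × (TP1→TP3) = (255518.7, 816821.4, 816794).
So ∂z/∂E = −n_x/n_z = −0.31283 and ∂z/∂N = −n_y/n_z = −1.00003.
Gradient magnitude |∇z| = √(a² + b²) = √(0.09786 + 1.00007) = 1.04782.
True dip = arctan(1.04782) = 46.34°, dipping toward NNE (azimuth ≈ 017°).

46.34°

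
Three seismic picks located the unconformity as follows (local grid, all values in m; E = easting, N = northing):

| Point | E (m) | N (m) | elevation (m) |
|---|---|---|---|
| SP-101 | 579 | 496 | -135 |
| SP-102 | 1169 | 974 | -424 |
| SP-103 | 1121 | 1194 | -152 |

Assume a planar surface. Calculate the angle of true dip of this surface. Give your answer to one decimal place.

57.8°

Two edge vectors: SP-101→SP-102 = (590, 478, -289), SP-101→SP-103 = (542, 698, -17).
Normal n = (SP-101→SP-102) × (SP-101→SP-103) = (193596, -146608, 152744).
So ∂z/∂E = −n_x/n_z = −1.26745 and ∂z/∂N = −n_y/n_z = 0.95983.
Gradient magnitude |∇z| = √(a² + b²) = √(1.60644 + 0.92127) = 1.58988.
True dip = arctan(1.58988) = 57.8°, dipping toward SE (azimuth ≈ 127°).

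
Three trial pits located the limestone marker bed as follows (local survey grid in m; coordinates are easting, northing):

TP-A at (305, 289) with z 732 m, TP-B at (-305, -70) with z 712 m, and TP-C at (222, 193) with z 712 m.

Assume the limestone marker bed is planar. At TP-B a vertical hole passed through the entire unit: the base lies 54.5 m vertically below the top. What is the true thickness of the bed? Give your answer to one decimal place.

50.4 m

Let the plane be z = a·easting + b·northing + c.
TP-B−TP-A: −610a − 359b = −20;  TP-C−TP-A: −83a − 96b = −20.
Solving gives a = −0.18287, b = 0.36644.
|∇z| = √(a²+b²) = 0.40954, so dip δ = arctan(0.40954) = 22.27°.
True thickness = vertical thickness × cos δ = 54.5 × cos 22.27° = 50.4 m.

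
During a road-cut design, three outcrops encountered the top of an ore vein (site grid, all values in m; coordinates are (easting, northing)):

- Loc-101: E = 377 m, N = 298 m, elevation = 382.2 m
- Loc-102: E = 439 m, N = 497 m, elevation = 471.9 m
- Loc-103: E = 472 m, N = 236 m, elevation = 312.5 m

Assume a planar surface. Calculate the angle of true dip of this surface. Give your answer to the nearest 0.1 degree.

33.9°

Two edge vectors: Loc-101→Loc-102 = (62, 199, 89.7), Loc-101→Loc-103 = (95, -62, -69.7).
Normal n = (Loc-101→Loc-102) × (Loc-101→Loc-103) = (-8308.9, 12842.9, -22749).
So ∂z/∂E = −n_x/n_z = −0.36524 and ∂z/∂N = −n_y/n_z = 0.56455.
Gradient magnitude |∇z| = √(a² + b²) = √(0.13340 + 0.31871) = 0.67240.
True dip = arctan(0.67240) = 33.9°, dipping toward SSE (azimuth ≈ 147°).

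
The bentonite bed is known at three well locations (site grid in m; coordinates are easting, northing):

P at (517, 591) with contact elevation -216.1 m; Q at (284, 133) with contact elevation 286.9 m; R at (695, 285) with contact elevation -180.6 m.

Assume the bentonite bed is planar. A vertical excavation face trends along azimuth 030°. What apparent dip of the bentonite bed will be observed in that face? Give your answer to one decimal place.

Let the plane be z = a·easting + b·northing + c.
Q−P: −233a − 458b = 503;  R−P: 178a − 306b = 35.5.
Solving gives a = −0.90078, b = −0.64000.
Unit vector along 030° is (sin 30°, cos 30°) = (0.5000, 0.8660).
Slope in that direction = a·(0.5000) + b·(0.8660) = −1.00464.
Apparent dip = arctan|1.00464| = 45.1° (true dip is 47.9°, so apparent ≤ true as expected).

45.1°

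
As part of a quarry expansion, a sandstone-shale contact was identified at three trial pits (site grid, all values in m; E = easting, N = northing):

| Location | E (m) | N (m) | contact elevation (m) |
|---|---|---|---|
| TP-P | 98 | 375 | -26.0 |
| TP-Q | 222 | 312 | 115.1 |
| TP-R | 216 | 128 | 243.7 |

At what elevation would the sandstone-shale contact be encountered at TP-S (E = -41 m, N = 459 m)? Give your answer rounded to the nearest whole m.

Two edge vectors: TP-P→TP-Q = (124, -63, 141.1), TP-P→TP-R = (118, -247, 269.7).
Normal n = (TP-P→TP-Q) × (TP-P→TP-R) = (17860.6, -16793, -23194).
So ∂z/∂E = −n_x/n_z = 0.77005 and ∂z/∂N = −n_y/n_z = −0.72402.
Intercept c from TP-P: -26 − 75.47 + 271.51 = 170.04.
At (-41, 459): z = −31.6 − 332.3 + 170.04 = -193.9 m.

-194 m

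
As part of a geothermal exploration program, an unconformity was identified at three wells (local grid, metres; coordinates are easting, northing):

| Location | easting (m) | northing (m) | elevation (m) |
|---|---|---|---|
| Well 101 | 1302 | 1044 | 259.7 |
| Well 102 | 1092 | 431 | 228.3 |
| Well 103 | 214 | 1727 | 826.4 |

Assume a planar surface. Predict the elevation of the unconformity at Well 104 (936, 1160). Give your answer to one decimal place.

428.8 m

Two edge vectors: Well 101→Well 102 = (-210, -613, -31.4), Well 101→Well 103 = (-1088, 683, 566.7).
Normal n = (Well 101→Well 102) × (Well 101→Well 103) = (-325940.9, 153170.2, -810374).
So ∂z/∂easting = −n_x/n_z = −0.402210 and ∂z/∂northing = −n_y/n_z = 0.189012.
Intercept c from Well 101: 259.7 + 523.68 − 197.33 = 586.05.
At (936, 1160): z = −376.5 + 219.3 + 586.05 = 428.8 m.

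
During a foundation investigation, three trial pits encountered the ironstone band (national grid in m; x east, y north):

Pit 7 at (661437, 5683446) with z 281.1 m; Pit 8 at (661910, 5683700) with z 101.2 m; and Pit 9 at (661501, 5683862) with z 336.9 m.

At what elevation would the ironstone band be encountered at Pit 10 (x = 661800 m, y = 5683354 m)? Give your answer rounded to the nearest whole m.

Two edge vectors: Pit 7→Pit 8 = (473, 254, -179.9), Pit 7→Pit 9 = (64, 416, 55.8).
Normal n = (Pit 7→Pit 8) × (Pit 7→Pit 9) = (89011.6, -37907, 180512).
So ∂z/∂x = −n_x/n_z = −0.49310628 and ∂z/∂y = −n_y/n_z = 0.20999712.
Intercept c from Pit 7: 281.1 + 326158.74 − 1193507.29 = −867067.45.
At (661800, 5683354): z = −326337.7 + 1193488.0 − 867067.45 = 82.8 m.

83 m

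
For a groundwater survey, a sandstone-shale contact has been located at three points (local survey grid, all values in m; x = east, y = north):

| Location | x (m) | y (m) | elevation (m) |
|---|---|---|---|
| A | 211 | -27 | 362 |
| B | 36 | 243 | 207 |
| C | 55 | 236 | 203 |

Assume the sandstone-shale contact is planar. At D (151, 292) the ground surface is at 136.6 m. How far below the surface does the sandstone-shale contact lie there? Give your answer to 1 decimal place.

39.1 m

Let the plane be z = a·x + b·y + c.
B−A: −175a + 270b = −155;  C−A: −156a + 263b = −159.
Solving gives a = −0.55442, b = −0.93342.
Then c = 362 − a·211 − b·-27 = 453.78.
At (151, 292): z_contact = −83.72 − 272.56 + 453.78 = 97.50 m.
Depth below ground = 136.6 − 97.50 = 39.1 m.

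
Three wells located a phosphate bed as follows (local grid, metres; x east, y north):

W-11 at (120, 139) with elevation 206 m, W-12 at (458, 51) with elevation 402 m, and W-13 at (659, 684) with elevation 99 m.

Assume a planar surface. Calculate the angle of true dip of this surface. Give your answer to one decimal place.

Two edge vectors: W-11→W-12 = (338, -88, 196), W-11→W-13 = (539, 545, -107).
Normal n = (W-11→W-12) × (W-11→W-13) = (-97404, 141810, 231642).
So ∂z/∂x = −n_x/n_z = 0.42049 and ∂z/∂y = −n_y/n_z = −0.61219.
Gradient magnitude |∇z| = √(a² + b²) = √(0.17681 + 0.37478) = 0.74270.
True dip = arctan(0.74270) = 36.6°, dipping toward NW (azimuth ≈ 326°).

36.6°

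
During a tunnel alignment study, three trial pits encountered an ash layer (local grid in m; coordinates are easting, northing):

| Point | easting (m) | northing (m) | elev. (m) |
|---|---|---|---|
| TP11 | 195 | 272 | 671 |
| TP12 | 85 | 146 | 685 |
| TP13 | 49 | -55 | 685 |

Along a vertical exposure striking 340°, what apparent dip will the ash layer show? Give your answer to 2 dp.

4.67°

Two edge vectors: TP11→TP12 = (-110, -126, 14), TP11→TP13 = (-146, -327, 14).
Normal n = (TP11→TP12) × (TP11→TP13) = (2814, -504, 17574).
So ∂z/∂easting = −n_x/n_z = −0.16012 and ∂z/∂northing = −n_y/n_z = 0.02868.
Unit vector along 340° is (sin 340°, cos 340°) = (-0.3420, 0.9397).
Slope in that direction = a·(-0.3420) + b·(0.9397) = 0.08171.
Apparent dip = arctan|0.08171| = 4.67° (true dip is 9.2°, so apparent ≤ true as expected).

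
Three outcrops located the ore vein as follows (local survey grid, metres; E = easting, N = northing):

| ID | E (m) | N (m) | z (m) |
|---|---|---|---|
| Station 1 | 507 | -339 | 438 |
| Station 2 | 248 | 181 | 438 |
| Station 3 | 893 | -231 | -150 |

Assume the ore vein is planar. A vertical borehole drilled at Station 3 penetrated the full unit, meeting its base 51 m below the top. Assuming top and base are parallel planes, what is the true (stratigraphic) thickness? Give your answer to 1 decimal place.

Two edge vectors: Station 1→Station 2 = (-259, 520, 0), Station 1→Station 3 = (386, 108, -588).
Normal n = (Station 1→Station 2) × (Station 1→Station 3) = (-305760, -152292, -228692).
So ∂z/∂E = −n_x/n_z = −1.33699 and ∂z/∂N = −n_y/n_z = −0.66593.
|∇z| = √(a²+b²) = 1.49366, so dip δ = arctan(1.49366) = 56.20°.
True thickness = vertical thickness × cos δ = 51 × cos 56.20° = 28.4 m.

28.4 m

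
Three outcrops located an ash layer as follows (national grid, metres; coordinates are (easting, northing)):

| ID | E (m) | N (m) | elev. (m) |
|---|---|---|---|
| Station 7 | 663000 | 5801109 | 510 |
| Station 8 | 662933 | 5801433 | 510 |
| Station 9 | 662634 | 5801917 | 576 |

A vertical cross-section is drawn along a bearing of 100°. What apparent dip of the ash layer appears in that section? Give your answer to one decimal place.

Let the plane be z = a·E + b·N + c.
Station 8−Station 7: −67a + 324b = 0;  Station 9−Station 7: −366a + 808b = 66.
Solving gives a = −0.33180, b = −0.06861.
Unit vector along 100° is (sin 100°, cos 100°) = (0.9848, -0.1736).
Slope in that direction = a·(0.9848) + b·(-0.1736) = −0.31485.
Apparent dip = arctan|0.31485| = 17.5° (true dip is 18.7°, so apparent ≤ true as expected).

17.5°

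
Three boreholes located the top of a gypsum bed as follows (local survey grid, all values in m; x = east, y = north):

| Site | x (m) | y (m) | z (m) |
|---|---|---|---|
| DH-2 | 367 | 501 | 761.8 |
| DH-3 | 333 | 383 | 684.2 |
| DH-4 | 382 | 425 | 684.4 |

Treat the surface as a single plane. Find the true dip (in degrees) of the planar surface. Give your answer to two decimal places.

Two edge vectors: DH-2→DH-3 = (-34, -118, -77.6), DH-2→DH-4 = (15, -76, -77.4).
Normal n = (DH-2→DH-3) × (DH-2→DH-4) = (3235.6, -3795.6, 4354).
So ∂z/∂x = −n_x/n_z = −0.74313 and ∂z/∂y = −n_y/n_z = 0.87175.
Gradient magnitude |∇z| = √(a² + b²) = √(0.55225 + 0.75995) = 1.14551.
True dip = arctan(1.14551) = 48.88°, dipping toward SE (azimuth ≈ 140°).

48.88°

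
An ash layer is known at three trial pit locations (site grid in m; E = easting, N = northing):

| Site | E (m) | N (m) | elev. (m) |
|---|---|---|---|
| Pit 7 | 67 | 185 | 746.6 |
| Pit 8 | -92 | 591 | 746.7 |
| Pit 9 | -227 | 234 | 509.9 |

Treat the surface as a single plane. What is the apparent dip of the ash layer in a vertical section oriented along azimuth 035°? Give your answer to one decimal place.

Two edge vectors: Pit 7→Pit 8 = (-159, 406, 0.1), Pit 7→Pit 9 = (-294, 49, -236.7).
Normal n = (Pit 7→Pit 8) × (Pit 7→Pit 9) = (-96105.1, -37664.7, 111573).
So ∂z/∂E = −n_x/n_z = 0.86137 and ∂z/∂N = −n_y/n_z = 0.33758.
Unit vector along 035° is (sin 35°, cos 35°) = (0.5736, 0.8192).
Slope in that direction = a·(0.5736) + b·(0.8192) = 0.77059.
Apparent dip = arctan|0.77059| = 37.6° (true dip is 42.8°, so apparent ≤ true as expected).

37.6°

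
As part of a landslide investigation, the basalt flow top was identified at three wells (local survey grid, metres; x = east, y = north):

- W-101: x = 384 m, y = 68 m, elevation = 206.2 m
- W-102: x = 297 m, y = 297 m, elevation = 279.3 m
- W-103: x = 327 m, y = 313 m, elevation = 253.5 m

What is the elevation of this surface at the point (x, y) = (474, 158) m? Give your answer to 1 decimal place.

128.5 m

Let the plane be z = a·x + b·y + c.
W-102−W-101: −87a + 229b = 73.1;  W-103−W-101: −57a + 245b = 47.3.
Solving gives a = −0.85667, b = −0.00625.
Then c = 206.2 − a·384 − b·68 = 535.59.
At (474, 158): z = −406.1 − 1.0 + 535.59 = 128.5 m.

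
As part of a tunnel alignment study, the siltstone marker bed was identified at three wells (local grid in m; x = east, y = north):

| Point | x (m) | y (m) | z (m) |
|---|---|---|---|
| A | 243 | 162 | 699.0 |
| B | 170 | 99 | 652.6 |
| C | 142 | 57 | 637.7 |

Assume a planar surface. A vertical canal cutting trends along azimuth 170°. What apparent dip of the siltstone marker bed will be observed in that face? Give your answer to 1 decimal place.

Let the plane be z = a·x + b·y + c.
B−A: −73a − 63b = −46.4;  C−A: −101a − 105b = −61.3.
Solving gives a = 0.77581, b = −0.16244.
Unit vector along 170° is (sin 170°, cos 170°) = (0.1736, -0.9848).
Slope in that direction = a·(0.1736) + b·(-0.9848) = 0.29469.
Apparent dip = arctan|0.29469| = 16.4° (true dip is 38.4°, so apparent ≤ true as expected).

16.4°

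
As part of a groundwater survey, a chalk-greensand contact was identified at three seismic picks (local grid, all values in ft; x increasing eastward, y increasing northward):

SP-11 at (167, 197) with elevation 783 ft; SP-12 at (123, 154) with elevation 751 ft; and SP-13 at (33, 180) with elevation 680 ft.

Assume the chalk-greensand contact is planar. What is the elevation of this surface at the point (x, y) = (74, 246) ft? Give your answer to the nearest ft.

709 ft

Two edge vectors: SP-11→SP-12 = (-44, -43, -32), SP-11→SP-13 = (-134, -17, -103).
Normal n = (SP-11→SP-12) × (SP-11→SP-13) = (3885, -244, -5014).
So ∂z/∂x = −n_x/n_z = 0.77483 and ∂z/∂y = −n_y/n_z = −0.04866.
Intercept c from SP-11: 783 − 129.40 + 9.59 = 663.19.
At (74, 246): z = 57.3 − 12.0 + 663.19 = 708.6 ft.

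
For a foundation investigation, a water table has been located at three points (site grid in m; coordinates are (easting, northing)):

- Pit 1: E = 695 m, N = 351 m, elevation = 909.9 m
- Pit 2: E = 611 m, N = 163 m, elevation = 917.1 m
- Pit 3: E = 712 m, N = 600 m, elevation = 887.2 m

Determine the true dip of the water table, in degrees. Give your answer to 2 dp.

9.77°

Let the plane be z = a·E + b·N + c.
Pit 2−Pit 1: −84a − 188b = 7.2;  Pit 3−Pit 1: 17a + 249b = −22.7.
Solving gives a = 0.13966, b = −0.10070.
Gradient magnitude |∇z| = √(a² + b²) = √(0.01951 + 0.01014) = 0.17218.
True dip = arctan(0.17218) = 9.77°, dipping toward NW (azimuth ≈ 306°).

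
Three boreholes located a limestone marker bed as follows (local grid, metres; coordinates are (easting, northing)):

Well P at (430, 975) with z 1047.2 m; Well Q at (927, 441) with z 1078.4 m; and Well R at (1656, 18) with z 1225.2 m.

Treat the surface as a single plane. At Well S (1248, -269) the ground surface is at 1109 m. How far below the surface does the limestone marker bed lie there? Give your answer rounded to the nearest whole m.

Two edge vectors: Well P→Well Q = (497, -534, 31.2), Well P→Well R = (1226, -957, 178).
Normal n = (Well P→Well Q) × (Well P→Well R) = (-65193.6, -50214.8, 179055).
So ∂z/∂E = −n_x/n_z = 0.36410 and ∂z/∂N = −n_y/n_z = 0.28044.
Intercept c from Well P: 1047.2 − 156.56 − 273.43 = 617.21.
At (1248, -269): z_contact = 454.4 − 75.4 + 617.21 = 996.2 m.
Depth below ground = 1109 − 996.2 = 113 m.

113 m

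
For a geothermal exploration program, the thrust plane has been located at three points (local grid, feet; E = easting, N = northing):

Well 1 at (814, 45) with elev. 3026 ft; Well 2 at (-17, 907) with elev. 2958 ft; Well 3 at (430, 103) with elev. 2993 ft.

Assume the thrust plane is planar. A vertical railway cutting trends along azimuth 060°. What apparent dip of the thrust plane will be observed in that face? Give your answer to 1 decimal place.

4.4°

Two edge vectors: Well 1→Well 2 = (-831, 862, -68), Well 1→Well 3 = (-384, 58, -33).
Normal n = (Well 1→Well 2) × (Well 1→Well 3) = (-24502, -1311, 282810).
So ∂z/∂E = −n_x/n_z = 0.08664 and ∂z/∂N = −n_y/n_z = 0.00464.
Unit vector along 060° is (sin 60°, cos 60°) = (0.8660, 0.5000).
Slope in that direction = a·(0.8660) + b·(0.5000) = 0.07735.
Apparent dip = arctan|0.07735| = 4.4° (true dip is 5.0°, so apparent ≤ true as expected).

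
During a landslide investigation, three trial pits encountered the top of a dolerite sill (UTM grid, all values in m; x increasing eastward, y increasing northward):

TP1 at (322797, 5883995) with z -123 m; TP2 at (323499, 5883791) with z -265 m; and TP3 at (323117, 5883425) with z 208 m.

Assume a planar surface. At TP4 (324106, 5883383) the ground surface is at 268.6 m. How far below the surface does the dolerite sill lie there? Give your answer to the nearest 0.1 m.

464.2 m

Two edge vectors: TP1→TP2 = (702, -204, -142), TP1→TP3 = (320, -570, 331).
Normal n = (TP1→TP2) × (TP1→TP3) = (-148464, -277802, -334860).
So ∂z/∂x = −n_x/n_z = −0.443361405 and ∂z/∂y = −n_y/n_z = −0.829606403.
Intercept c from TP1: -123 + 143115.73 + 4881399.93 = 5024392.66.
At (324106, 5883383): z_contact = −143696.09 − 4880892.21 + 5024392.66 = -195.64 m.
Depth below ground = 268.6 − (-195.64) = 464.2 m.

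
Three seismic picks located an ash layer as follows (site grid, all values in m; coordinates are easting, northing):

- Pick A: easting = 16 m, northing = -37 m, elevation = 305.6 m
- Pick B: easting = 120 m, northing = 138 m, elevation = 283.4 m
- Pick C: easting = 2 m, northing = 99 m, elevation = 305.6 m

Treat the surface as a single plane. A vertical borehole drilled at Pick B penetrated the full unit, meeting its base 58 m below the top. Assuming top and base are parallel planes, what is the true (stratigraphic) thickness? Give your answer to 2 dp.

57.05 m

Two edge vectors: Pick A→Pick B = (104, 175, -22.2), Pick A→Pick C = (-14, 136, 0).
Normal n = (Pick A→Pick B) × (Pick A→Pick C) = (3019.2, 310.8, 16594).
So ∂z/∂easting = −n_x/n_z = −0.18195 and ∂z/∂northing = −n_y/n_z = −0.01873.
|∇z| = √(a²+b²) = 0.18291, so dip δ = arctan(0.18291) = 10.37°.
True thickness = vertical thickness × cos δ = 58 × cos 10.37° = 57.05 m.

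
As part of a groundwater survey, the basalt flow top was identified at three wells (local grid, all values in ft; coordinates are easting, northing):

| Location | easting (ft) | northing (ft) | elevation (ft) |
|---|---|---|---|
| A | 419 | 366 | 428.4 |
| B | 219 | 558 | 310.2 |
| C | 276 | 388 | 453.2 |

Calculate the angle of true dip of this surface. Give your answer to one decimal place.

45.0°

Let the plane be z = a·easting + b·northing + c.
B−A: −200a + 192b = −118.2;  C−A: −143a + 22b = 24.8.
Solving gives a = −0.31931, b = −0.94824.
Gradient magnitude |∇z| = √(a² + b²) = √(0.10196 + 0.89916) = 1.00056.
True dip = arctan(1.00056) = 45.0°, dipping toward NNE (azimuth ≈ 019°).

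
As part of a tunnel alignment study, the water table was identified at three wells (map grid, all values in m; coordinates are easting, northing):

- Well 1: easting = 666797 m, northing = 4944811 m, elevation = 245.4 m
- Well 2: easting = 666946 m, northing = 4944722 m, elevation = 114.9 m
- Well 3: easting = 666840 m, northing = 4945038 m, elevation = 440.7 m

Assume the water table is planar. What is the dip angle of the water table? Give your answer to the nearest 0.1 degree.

Let the plane be z = a·easting + b·northing + c.
Well 2−Well 1: 149a − 89b = −130.5;  Well 3−Well 1: 43a + 227b = 195.3.
Solving gives a = −0.32515, b = 0.92194.
Gradient magnitude |∇z| = √(a² + b²) = √(0.10572 + 0.84998) = 0.97760.
True dip = arctan(0.97760) = 44.4°, dipping toward SSE (azimuth ≈ 161°).

44.4°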